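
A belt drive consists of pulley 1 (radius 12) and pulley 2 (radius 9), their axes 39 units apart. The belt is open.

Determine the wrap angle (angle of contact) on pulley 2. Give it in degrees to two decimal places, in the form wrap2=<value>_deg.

wrap2=171.18_deg

open belt: β = asin((r2−r1)/C) = asin(-3/39) = -4.4117°
wrap1 = π − 2β = 188.8235°
wrap2 = π + 2β = 171.1765°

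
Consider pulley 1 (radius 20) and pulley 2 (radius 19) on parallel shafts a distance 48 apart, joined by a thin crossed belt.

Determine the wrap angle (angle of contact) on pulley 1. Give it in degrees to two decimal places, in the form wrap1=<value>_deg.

crossed belt: β = asin((r1+r2)/C) = asin(39/48) = 54.3409°
wrap1 = wrap2 = π + 2β = 288.6818°

wrap1=288.68_deg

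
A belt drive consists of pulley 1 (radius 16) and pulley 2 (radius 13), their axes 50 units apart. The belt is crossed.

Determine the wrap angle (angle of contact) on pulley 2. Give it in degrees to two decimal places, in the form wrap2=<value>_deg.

crossed belt: β = asin((r1+r2)/C) = asin(29/50) = 35.4505°
wrap1 = wrap2 = π + 2β = 250.9011°

wrap2=250.90_deg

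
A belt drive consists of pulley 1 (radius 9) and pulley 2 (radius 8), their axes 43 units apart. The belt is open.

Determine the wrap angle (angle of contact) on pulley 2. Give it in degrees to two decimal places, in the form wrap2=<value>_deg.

wrap2=177.33_deg

open belt: β = asin((r2−r1)/C) = asin(-1/43) = -1.3326°
wrap1 = π − 2β = 182.6652°
wrap2 = π + 2β = 177.3348°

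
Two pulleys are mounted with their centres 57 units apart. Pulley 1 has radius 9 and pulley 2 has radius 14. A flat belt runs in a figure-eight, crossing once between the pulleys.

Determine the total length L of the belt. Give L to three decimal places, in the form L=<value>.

L=195.670

crossed belt: β = asin((r1+r2)/C) = asin(23/57) = 23.7977°
wrap1 = wrap2 = π + 2β = 227.5954°
tangent length = C·cosβ = 52.1536
L = (r1+r2)·wrap + 2·C·cosβ = 23·3.9723 + 2·52.1536 = 195.6699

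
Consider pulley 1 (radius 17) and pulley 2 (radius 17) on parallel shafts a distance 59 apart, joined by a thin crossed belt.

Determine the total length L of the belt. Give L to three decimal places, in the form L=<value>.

crossed belt: β = asin((r1+r2)/C) = asin(34/59) = 35.1887°
wrap1 = wrap2 = π + 2β = 250.3774°
tangent length = C·cosβ = 48.2183
L = (r1+r2)·wrap + 2·C·cosβ = 34·4.3699 + 2·48.2183 = 245.0135

L=245.013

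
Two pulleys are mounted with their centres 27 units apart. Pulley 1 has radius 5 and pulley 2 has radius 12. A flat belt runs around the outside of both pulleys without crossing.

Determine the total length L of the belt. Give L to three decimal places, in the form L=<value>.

L=109.232

open belt: β = asin((r2−r1)/C) = asin(7/27) = 15.0261°
wrap1 = π − 2β = 149.9478°
wrap2 = π + 2β = 210.0522°
tangent length = C·cosβ = 26.0768
L = r1·wrap1 + r2·wrap2 + 2·C·cosβ = 5·2.6171 + 12·3.6661 + 2·26.0768 = 109.2323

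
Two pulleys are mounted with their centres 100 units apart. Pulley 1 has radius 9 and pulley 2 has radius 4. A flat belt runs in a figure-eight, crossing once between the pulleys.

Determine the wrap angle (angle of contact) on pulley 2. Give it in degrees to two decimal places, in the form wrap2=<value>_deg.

wrap2=194.94_deg

crossed belt: β = asin((r1+r2)/C) = asin(13/100) = 7.4696°
wrap1 = wrap2 = π + 2β = 194.9392°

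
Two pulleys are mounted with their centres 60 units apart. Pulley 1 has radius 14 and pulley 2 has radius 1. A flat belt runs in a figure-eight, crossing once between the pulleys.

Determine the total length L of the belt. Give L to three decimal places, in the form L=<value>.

crossed belt: β = asin((r1+r2)/C) = asin(15/60) = 14.4775°
wrap1 = wrap2 = π + 2β = 208.9550°
tangent length = C·cosβ = 58.0948
L = (r1+r2)·wrap + 2·C·cosβ = 15·3.6470 + 2·58.0948 = 170.8938

L=170.894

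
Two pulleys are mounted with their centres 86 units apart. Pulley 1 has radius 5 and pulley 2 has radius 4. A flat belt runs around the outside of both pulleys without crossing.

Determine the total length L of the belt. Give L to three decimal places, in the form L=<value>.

open belt: β = asin((r2−r1)/C) = asin(-1/86) = -0.6662°
wrap1 = π − 2β = 181.3325°
wrap2 = π + 2β = 178.6675°
tangent length = C·cosβ = 85.9942
L = r1·wrap1 + r2·wrap2 + 2·C·cosβ = 5·3.1648 + 4·3.1183 + 2·85.9942 = 200.2860

L=200.286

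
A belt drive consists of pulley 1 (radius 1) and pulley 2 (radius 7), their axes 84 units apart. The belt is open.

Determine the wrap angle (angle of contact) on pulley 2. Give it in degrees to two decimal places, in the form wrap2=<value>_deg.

open belt: β = asin((r2−r1)/C) = asin(6/84) = 4.0960°
wrap1 = π − 2β = 171.8079°
wrap2 = π + 2β = 188.1921°

wrap2=188.19_deg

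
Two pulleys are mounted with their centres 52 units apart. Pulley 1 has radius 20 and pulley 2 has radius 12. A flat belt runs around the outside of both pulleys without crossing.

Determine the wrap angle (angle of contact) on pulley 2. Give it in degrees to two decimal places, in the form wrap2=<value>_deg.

wrap2=162.30_deg

open belt: β = asin((r2−r1)/C) = asin(-8/52) = -8.8499°
wrap1 = π − 2β = 197.6998°
wrap2 = π + 2β = 162.3002°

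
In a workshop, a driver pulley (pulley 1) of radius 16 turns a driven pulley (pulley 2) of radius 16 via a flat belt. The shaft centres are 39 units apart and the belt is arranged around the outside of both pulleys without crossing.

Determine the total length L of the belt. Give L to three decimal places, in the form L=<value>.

L=178.531

open belt: β = asin((r2−r1)/C) = asin(0/39) = 0.0000°
wrap1 = π − 2β = 180.0000°
wrap2 = π + 2β = 180.0000°
tangent length = C·cosβ = 39.0000
L = r1·wrap1 + r2·wrap2 + 2·C·cosβ = 16·3.1416 + 16·3.1416 + 2·39.0000 = 178.5310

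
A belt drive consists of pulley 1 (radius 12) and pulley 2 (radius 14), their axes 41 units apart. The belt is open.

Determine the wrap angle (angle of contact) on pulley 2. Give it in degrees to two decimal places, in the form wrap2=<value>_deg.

open belt: β = asin((r2−r1)/C) = asin(2/41) = 2.7960°
wrap1 = π − 2β = 174.4079°
wrap2 = π + 2β = 185.5921°

wrap2=185.59_deg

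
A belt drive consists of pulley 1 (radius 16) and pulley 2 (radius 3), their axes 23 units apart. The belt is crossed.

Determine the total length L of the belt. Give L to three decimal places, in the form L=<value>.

L=122.554

crossed belt: β = asin((r1+r2)/C) = asin(19/23) = 55.6988°
wrap1 = wrap2 = π + 2β = 291.3977°
tangent length = C·cosβ = 12.9615
L = (r1+r2)·wrap + 2·C·cosβ = 19·5.0858 + 2·12.9615 = 122.5541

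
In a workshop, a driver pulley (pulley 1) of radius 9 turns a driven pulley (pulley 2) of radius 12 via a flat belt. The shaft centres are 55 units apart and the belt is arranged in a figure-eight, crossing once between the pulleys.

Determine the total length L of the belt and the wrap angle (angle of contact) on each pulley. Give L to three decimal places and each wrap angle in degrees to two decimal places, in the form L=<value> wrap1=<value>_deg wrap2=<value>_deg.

crossed belt: β = asin((r1+r2)/C) = asin(21/55) = 22.4464°
wrap1 = wrap2 = π + 2β = 224.8927°
tangent length = C·cosβ = 50.8331
L = (r1+r2)·wrap + 2·C·cosβ = 21·3.9251 + 2·50.8331 = 184.0936

L=184.094 wrap1=224.89_deg wrap2=224.89_deg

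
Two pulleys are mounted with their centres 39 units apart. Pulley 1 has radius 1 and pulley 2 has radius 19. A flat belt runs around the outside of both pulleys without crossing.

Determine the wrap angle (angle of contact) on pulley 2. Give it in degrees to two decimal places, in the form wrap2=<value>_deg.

wrap2=234.97_deg

open belt: β = asin((r2−r1)/C) = asin(18/39) = 27.4864°
wrap1 = π − 2β = 125.0271°
wrap2 = π + 2β = 234.9729°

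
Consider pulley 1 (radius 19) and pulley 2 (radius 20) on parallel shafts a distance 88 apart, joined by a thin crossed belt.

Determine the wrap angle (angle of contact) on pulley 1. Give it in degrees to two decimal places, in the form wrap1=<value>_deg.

wrap1=232.61_deg

crossed belt: β = asin((r1+r2)/C) = asin(39/88) = 26.3071°
wrap1 = wrap2 = π + 2β = 232.6141°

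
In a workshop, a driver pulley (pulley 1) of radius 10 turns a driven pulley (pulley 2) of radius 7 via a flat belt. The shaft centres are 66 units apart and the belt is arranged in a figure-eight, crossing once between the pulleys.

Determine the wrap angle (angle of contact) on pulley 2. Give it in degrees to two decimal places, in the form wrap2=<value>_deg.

wrap2=209.85_deg

crossed belt: β = asin((r1+r2)/C) = asin(17/66) = 14.9263°
wrap1 = wrap2 = π + 2β = 209.8525°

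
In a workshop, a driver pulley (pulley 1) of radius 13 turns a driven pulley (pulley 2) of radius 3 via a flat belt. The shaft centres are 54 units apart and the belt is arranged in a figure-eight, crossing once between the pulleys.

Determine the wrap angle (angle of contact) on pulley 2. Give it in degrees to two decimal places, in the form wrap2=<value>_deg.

wrap2=214.47_deg

crossed belt: β = asin((r1+r2)/C) = asin(16/54) = 17.2353°
wrap1 = wrap2 = π + 2β = 214.4706°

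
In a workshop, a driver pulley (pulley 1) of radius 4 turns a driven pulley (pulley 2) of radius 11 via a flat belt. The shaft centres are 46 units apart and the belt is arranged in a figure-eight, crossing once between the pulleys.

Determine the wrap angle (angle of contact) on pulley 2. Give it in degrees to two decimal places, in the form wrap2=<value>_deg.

wrap2=218.06_deg

crossed belt: β = asin((r1+r2)/C) = asin(15/46) = 19.0314°
wrap1 = wrap2 = π + 2β = 218.0629°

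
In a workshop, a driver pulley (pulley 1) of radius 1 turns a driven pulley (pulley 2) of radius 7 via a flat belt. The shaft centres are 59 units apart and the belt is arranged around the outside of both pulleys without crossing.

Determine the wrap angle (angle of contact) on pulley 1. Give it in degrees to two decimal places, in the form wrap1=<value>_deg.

wrap1=168.33_deg

open belt: β = asin((r2−r1)/C) = asin(6/59) = 5.8368°
wrap1 = π − 2β = 168.3264°
wrap2 = π + 2β = 191.6736°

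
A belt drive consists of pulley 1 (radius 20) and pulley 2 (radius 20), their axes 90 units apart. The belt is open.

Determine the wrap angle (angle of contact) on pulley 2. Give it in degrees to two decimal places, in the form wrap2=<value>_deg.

open belt: β = asin((r2−r1)/C) = asin(0/90) = 0.0000°
wrap1 = π − 2β = 180.0000°
wrap2 = π + 2β = 180.0000°

wrap2=180.00_deg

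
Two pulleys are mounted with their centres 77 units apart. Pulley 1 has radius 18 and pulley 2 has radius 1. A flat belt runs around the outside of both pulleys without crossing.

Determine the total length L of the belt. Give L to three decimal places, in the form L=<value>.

L=217.459

open belt: β = asin((r2−r1)/C) = asin(-17/77) = -12.7548°
wrap1 = π − 2β = 205.5096°
wrap2 = π + 2β = 154.4904°
tangent length = C·cosβ = 75.0999
L = r1·wrap1 + r2·wrap2 + 2·C·cosβ = 18·3.5868 + 1·2.6964 + 2·75.0999 = 217.4590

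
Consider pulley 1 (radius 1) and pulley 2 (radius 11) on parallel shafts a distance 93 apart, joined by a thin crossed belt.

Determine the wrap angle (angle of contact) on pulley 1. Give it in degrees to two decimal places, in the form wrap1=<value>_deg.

wrap1=194.83_deg

crossed belt: β = asin((r1+r2)/C) = asin(12/93) = 7.4137°
wrap1 = wrap2 = π + 2β = 194.8273°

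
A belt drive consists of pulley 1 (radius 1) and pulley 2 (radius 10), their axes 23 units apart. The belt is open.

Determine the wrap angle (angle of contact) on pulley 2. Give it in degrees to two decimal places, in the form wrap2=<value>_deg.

open belt: β = asin((r2−r1)/C) = asin(9/23) = 23.0357°
wrap1 = π − 2β = 133.9286°
wrap2 = π + 2β = 226.0714°

wrap2=226.07_deg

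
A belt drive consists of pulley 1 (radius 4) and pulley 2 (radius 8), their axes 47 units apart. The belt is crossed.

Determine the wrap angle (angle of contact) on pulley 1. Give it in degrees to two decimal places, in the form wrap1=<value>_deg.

wrap1=209.58_deg

crossed belt: β = asin((r1+r2)/C) = asin(12/47) = 14.7925°
wrap1 = wrap2 = π + 2β = 209.5850°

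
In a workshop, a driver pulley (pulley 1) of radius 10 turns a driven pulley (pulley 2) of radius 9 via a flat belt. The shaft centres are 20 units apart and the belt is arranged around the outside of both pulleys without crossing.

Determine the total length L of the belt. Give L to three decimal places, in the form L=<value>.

open belt: β = asin((r2−r1)/C) = asin(-1/20) = -2.8660°
wrap1 = π − 2β = 185.7320°
wrap2 = π + 2β = 174.2680°
tangent length = C·cosβ = 19.9750
L = r1·wrap1 + r2·wrap2 + 2·C·cosβ = 10·3.2416 + 9·3.0416 + 2·19.9750 = 99.7403

L=99.740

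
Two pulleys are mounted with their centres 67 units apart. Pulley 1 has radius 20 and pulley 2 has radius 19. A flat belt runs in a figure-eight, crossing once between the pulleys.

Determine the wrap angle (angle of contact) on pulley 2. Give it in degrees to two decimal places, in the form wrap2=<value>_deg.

wrap2=251.20_deg

crossed belt: β = asin((r1+r2)/C) = asin(39/67) = 35.5976°
wrap1 = wrap2 = π + 2β = 251.1953°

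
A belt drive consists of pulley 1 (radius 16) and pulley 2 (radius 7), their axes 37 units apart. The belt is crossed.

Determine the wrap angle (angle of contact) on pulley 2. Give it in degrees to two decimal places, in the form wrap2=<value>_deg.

crossed belt: β = asin((r1+r2)/C) = asin(23/37) = 38.4347°
wrap1 = wrap2 = π + 2β = 256.8693°

wrap2=256.87_deg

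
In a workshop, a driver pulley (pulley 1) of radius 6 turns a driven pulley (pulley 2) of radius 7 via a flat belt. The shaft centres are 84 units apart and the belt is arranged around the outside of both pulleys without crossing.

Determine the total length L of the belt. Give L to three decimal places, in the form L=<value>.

open belt: β = asin((r2−r1)/C) = asin(1/84) = 0.6821°
wrap1 = π − 2β = 178.6358°
wrap2 = π + 2β = 181.3642°
tangent length = C·cosβ = 83.9940
L = r1·wrap1 + r2·wrap2 + 2·C·cosβ = 6·3.1178 + 7·3.1654 + 2·83.9940 = 208.8526

L=208.853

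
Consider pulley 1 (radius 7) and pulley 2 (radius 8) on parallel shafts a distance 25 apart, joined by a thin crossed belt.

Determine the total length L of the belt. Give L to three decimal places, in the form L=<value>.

crossed belt: β = asin((r1+r2)/C) = asin(15/25) = 36.8699°
wrap1 = wrap2 = π + 2β = 253.7398°
tangent length = C·cosβ = 20.0000
L = (r1+r2)·wrap + 2·C·cosβ = 15·4.4286 + 2·20.0000 = 106.4289

L=106.429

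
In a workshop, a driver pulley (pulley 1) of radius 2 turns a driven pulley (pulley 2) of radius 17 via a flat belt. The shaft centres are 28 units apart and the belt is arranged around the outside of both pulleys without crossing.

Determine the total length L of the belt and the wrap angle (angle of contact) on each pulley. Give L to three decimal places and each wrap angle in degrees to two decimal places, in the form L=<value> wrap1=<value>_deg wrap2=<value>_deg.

open belt: β = asin((r2−r1)/C) = asin(15/28) = 32.3924°
wrap1 = π − 2β = 115.2153°
wrap2 = π + 2β = 244.7847°
tangent length = C·cosβ = 23.6432
L = r1·wrap1 + r2·wrap2 + 2·C·cosβ = 2·2.0109 + 17·4.2723 + 2·23.6432 = 123.9372

L=123.937 wrap1=115.22_deg wrap2=244.78_deg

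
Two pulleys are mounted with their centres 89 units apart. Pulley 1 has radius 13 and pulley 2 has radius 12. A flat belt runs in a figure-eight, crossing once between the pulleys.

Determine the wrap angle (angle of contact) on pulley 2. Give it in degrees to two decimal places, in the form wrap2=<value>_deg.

crossed belt: β = asin((r1+r2)/C) = asin(25/89) = 16.3139°
wrap1 = wrap2 = π + 2β = 212.6277°

wrap2=212.63_deg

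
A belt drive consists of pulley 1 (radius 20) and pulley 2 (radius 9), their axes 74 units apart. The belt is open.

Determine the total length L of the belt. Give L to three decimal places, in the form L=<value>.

open belt: β = asin((r2−r1)/C) = asin(-11/74) = -8.5486°
wrap1 = π − 2β = 197.0972°
wrap2 = π + 2β = 162.9028°
tangent length = C·cosβ = 73.1779
L = r1·wrap1 + r2·wrap2 + 2·C·cosβ = 20·3.4400 + 9·2.8432 + 2·73.1779 = 240.7444

L=240.744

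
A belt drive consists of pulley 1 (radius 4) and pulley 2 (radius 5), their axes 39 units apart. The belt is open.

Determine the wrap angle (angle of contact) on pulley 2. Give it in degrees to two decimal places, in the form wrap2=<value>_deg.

open belt: β = asin((r2−r1)/C) = asin(1/39) = 1.4693°
wrap1 = π − 2β = 177.0614°
wrap2 = π + 2β = 182.9386°

wrap2=182.94_deg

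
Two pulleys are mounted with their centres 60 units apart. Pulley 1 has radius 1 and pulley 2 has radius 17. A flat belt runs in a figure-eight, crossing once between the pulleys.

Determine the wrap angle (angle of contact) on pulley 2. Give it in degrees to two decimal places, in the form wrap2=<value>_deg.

wrap2=214.92_deg

crossed belt: β = asin((r1+r2)/C) = asin(18/60) = 17.4576°
wrap1 = wrap2 = π + 2β = 214.9152°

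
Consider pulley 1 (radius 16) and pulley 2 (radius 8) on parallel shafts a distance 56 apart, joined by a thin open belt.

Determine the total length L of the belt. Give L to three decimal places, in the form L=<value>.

open belt: β = asin((r2−r1)/C) = asin(-8/56) = -8.2132°
wrap1 = π − 2β = 196.4264°
wrap2 = π + 2β = 163.5736°
tangent length = C·cosβ = 55.4256
L = r1·wrap1 + r2·wrap2 + 2·C·cosβ = 16·3.4283 + 8·2.8549 + 2·55.4256 = 188.5430

L=188.543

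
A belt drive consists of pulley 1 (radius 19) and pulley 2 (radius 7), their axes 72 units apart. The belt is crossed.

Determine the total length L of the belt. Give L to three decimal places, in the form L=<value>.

L=235.177

crossed belt: β = asin((r1+r2)/C) = asin(26/72) = 21.1684°
wrap1 = wrap2 = π + 2β = 222.3369°
tangent length = C·cosβ = 67.1416
L = (r1+r2)·wrap + 2·C·cosβ = 26·3.8805 + 2·67.1416 = 235.1766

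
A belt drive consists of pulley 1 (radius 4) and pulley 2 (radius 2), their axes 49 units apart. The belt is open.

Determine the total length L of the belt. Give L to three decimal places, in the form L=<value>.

open belt: β = asin((r2−r1)/C) = asin(-2/49) = -2.3393°
wrap1 = π − 2β = 184.6785°
wrap2 = π + 2β = 175.3215°
tangent length = C·cosβ = 48.9592
L = r1·wrap1 + r2·wrap2 + 2·C·cosβ = 4·3.2232 + 2·3.0599 + 2·48.9592 = 116.9312

L=116.931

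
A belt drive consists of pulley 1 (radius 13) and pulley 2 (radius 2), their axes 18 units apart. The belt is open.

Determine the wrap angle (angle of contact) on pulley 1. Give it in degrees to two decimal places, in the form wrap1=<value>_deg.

wrap1=255.34_deg

open belt: β = asin((r2−r1)/C) = asin(-11/18) = -37.6699°
wrap1 = π − 2β = 255.3398°
wrap2 = π + 2β = 104.6602°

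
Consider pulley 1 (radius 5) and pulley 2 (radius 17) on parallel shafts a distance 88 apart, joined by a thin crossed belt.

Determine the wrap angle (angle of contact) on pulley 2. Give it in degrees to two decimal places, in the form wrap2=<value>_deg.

crossed belt: β = asin((r1+r2)/C) = asin(22/88) = 14.4775°
wrap1 = wrap2 = π + 2β = 208.9550°

wrap2=208.96_deg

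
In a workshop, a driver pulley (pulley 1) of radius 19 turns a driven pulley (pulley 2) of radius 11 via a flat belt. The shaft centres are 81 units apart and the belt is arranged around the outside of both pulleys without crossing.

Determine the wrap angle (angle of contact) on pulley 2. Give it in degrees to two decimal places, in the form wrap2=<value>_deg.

wrap2=168.66_deg

open belt: β = asin((r2−r1)/C) = asin(-8/81) = -5.6681°
wrap1 = π − 2β = 191.3362°
wrap2 = π + 2β = 168.6638°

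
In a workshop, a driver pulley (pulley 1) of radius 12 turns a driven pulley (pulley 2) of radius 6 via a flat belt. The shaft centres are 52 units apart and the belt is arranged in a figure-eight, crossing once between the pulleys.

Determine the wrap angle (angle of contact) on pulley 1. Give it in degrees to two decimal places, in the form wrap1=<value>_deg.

crossed belt: β = asin((r1+r2)/C) = asin(18/52) = 20.2522°
wrap1 = wrap2 = π + 2β = 220.5045°

wrap1=220.50_deg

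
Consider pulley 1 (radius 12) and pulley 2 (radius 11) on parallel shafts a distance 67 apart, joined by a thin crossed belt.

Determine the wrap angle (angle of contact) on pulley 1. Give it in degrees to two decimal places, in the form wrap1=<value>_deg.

crossed belt: β = asin((r1+r2)/C) = asin(23/67) = 20.0771°
wrap1 = wrap2 = π + 2β = 220.1541°

wrap1=220.15_deg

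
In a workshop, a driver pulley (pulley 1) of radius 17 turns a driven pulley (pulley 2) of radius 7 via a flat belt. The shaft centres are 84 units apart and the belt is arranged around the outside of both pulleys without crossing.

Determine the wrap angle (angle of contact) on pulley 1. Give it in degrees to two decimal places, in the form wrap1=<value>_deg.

open belt: β = asin((r2−r1)/C) = asin(-10/84) = -6.8371°
wrap1 = π − 2β = 193.6743°
wrap2 = π + 2β = 166.3257°

wrap1=193.67_deg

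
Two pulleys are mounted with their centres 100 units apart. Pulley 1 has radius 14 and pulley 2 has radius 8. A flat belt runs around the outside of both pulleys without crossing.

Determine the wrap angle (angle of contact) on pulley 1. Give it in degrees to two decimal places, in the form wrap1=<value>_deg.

open belt: β = asin((r2−r1)/C) = asin(-6/100) = -3.4398°
wrap1 = π − 2β = 186.8796°
wrap2 = π + 2β = 173.1204°

wrap1=186.88_deg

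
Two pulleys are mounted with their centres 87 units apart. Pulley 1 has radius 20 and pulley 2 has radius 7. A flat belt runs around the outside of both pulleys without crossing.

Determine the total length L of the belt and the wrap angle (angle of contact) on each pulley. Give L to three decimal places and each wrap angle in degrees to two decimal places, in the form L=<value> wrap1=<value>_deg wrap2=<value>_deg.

open belt: β = asin((r2−r1)/C) = asin(-13/87) = -8.5936°
wrap1 = π − 2β = 197.1872°
wrap2 = π + 2β = 162.8128°
tangent length = C·cosβ = 86.0233
L = r1·wrap1 + r2·wrap2 + 2·C·cosβ = 20·3.4416 + 7·2.8416 + 2·86.0233 = 260.7692

L=260.769 wrap1=197.19_deg wrap2=162.81_deg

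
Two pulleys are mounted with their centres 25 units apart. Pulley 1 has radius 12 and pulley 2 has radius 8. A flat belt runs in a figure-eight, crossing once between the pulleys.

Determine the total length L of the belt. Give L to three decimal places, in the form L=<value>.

L=129.924

crossed belt: β = asin((r1+r2)/C) = asin(20/25) = 53.1301°
wrap1 = wrap2 = π + 2β = 286.2602°
tangent length = C·cosβ = 15.0000
L = (r1+r2)·wrap + 2·C·cosβ = 20·4.9962 + 2·15.0000 = 129.9237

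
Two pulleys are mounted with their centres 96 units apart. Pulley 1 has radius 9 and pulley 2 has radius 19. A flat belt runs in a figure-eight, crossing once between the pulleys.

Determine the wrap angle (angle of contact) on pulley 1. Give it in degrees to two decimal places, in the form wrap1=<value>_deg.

crossed belt: β = asin((r1+r2)/C) = asin(28/96) = 16.9578°
wrap1 = wrap2 = π + 2β = 213.9155°

wrap1=213.92_deg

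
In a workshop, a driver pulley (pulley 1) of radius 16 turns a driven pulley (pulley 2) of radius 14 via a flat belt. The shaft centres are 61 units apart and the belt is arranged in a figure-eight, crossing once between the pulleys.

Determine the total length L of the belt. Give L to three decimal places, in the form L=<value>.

L=231.324

crossed belt: β = asin((r1+r2)/C) = asin(30/61) = 29.4592°
wrap1 = wrap2 = π + 2β = 238.9183°
tangent length = C·cosβ = 53.1131
L = (r1+r2)·wrap + 2·C·cosβ = 30·4.1699 + 2·53.1131 = 231.3235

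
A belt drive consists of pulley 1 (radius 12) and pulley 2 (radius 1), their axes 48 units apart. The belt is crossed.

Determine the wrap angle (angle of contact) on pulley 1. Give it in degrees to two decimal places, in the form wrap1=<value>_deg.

crossed belt: β = asin((r1+r2)/C) = asin(13/48) = 15.7139°
wrap1 = wrap2 = π + 2β = 211.4277°

wrap1=211.43_deg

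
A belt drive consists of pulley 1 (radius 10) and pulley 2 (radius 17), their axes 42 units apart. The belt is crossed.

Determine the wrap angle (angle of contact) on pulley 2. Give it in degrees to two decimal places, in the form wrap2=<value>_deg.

wrap2=260.01_deg

crossed belt: β = asin((r1+r2)/C) = asin(27/42) = 40.0052°
wrap1 = wrap2 = π + 2β = 260.0104°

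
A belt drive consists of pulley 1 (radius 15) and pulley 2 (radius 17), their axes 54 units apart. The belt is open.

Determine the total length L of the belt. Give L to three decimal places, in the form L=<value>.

L=208.605

open belt: β = asin((r2−r1)/C) = asin(2/54) = 2.1226°
wrap1 = π − 2β = 175.7549°
wrap2 = π + 2β = 184.2451°
tangent length = C·cosβ = 53.9630
L = r1·wrap1 + r2·wrap2 + 2·C·cosβ = 15·3.0675 + 17·3.2157 + 2·53.9630 = 208.6050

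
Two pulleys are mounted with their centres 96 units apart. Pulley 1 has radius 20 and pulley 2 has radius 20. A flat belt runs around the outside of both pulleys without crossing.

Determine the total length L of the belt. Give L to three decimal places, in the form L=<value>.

open belt: β = asin((r2−r1)/C) = asin(0/96) = 0.0000°
wrap1 = π − 2β = 180.0000°
wrap2 = π + 2β = 180.0000°
tangent length = C·cosβ = 96.0000
L = r1·wrap1 + r2·wrap2 + 2·C·cosβ = 20·3.1416 + 20·3.1416 + 2·96.0000 = 317.6637

L=317.664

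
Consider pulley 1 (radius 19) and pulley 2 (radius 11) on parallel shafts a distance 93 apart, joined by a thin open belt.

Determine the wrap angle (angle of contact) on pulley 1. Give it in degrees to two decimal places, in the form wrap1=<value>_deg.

wrap1=189.87_deg

open belt: β = asin((r2−r1)/C) = asin(-8/93) = -4.9348°
wrap1 = π − 2β = 189.8695°
wrap2 = π + 2β = 170.1305°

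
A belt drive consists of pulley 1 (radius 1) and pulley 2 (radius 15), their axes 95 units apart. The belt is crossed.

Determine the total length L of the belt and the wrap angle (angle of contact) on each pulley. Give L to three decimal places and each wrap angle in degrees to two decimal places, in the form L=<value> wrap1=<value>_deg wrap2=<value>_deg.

L=242.967 wrap1=199.39_deg wrap2=199.39_deg

crossed belt: β = asin((r1+r2)/C) = asin(16/95) = 9.6960°
wrap1 = wrap2 = π + 2β = 199.3921°
tangent length = C·cosβ = 93.6429
L = (r1+r2)·wrap + 2·C·cosβ = 16·3.4800 + 2·93.6429 = 242.9666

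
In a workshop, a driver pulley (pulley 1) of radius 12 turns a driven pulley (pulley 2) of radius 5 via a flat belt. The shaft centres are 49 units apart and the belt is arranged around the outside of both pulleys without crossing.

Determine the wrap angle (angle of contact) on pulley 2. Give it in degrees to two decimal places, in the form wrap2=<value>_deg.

open belt: β = asin((r2−r1)/C) = asin(-7/49) = -8.2132°
wrap1 = π − 2β = 196.4264°
wrap2 = π + 2β = 163.5736°

wrap2=163.57_deg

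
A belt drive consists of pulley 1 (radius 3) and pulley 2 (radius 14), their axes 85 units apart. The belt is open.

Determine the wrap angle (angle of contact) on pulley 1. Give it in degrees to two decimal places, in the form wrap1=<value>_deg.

open belt: β = asin((r2−r1)/C) = asin(11/85) = 7.4356°
wrap1 = π − 2β = 165.1288°
wrap2 = π + 2β = 194.8712°

wrap1=165.13_deg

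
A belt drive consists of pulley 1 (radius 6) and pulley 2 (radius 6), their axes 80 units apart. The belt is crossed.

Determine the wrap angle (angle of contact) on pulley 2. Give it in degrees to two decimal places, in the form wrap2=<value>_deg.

crossed belt: β = asin((r1+r2)/C) = asin(12/80) = 8.6269°
wrap1 = wrap2 = π + 2β = 197.2539°

wrap2=197.25_deg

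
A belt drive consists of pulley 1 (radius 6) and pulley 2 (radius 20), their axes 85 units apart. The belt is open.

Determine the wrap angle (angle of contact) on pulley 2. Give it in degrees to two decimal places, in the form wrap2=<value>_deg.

open belt: β = asin((r2−r1)/C) = asin(14/85) = 9.4801°
wrap1 = π − 2β = 161.0397°
wrap2 = π + 2β = 198.9603°

wrap2=198.96_deg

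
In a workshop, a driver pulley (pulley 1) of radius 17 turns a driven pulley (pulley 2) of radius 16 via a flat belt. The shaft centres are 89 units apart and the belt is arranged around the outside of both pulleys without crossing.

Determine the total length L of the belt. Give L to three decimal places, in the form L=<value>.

L=281.684

open belt: β = asin((r2−r1)/C) = asin(-1/89) = -0.6438°
wrap1 = π − 2β = 181.2876°
wrap2 = π + 2β = 178.7124°
tangent length = C·cosβ = 88.9944
L = r1·wrap1 + r2·wrap2 + 2·C·cosβ = 17·3.1641 + 16·3.1191 + 2·88.9944 = 281.6838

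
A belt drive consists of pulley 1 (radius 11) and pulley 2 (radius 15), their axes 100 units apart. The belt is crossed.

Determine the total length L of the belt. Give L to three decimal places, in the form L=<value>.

crossed belt: β = asin((r1+r2)/C) = asin(26/100) = 15.0701°
wrap1 = wrap2 = π + 2β = 210.1401°
tangent length = C·cosβ = 96.5609
L = (r1+r2)·wrap + 2·C·cosβ = 26·3.6676 + 2·96.5609 = 288.4803

L=288.480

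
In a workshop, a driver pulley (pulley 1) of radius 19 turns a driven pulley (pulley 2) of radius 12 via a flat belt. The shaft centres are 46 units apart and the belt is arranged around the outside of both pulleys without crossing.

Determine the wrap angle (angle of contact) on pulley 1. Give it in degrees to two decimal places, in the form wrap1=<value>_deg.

open belt: β = asin((r2−r1)/C) = asin(-7/46) = -8.7529°
wrap1 = π − 2β = 197.5059°
wrap2 = π + 2β = 162.4941°

wrap1=197.51_deg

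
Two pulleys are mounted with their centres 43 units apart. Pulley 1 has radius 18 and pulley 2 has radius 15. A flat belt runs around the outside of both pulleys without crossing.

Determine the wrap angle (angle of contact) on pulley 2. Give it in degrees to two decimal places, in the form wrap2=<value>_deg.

open belt: β = asin((r2−r1)/C) = asin(-3/43) = -4.0006°
wrap1 = π − 2β = 188.0013°
wrap2 = π + 2β = 171.9987°

wrap2=172.00_deg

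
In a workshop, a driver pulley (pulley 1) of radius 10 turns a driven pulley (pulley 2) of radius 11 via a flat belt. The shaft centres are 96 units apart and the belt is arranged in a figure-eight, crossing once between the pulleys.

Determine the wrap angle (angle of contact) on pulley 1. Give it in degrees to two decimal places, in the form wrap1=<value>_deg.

crossed belt: β = asin((r1+r2)/C) = asin(21/96) = 12.6356°
wrap1 = wrap2 = π + 2β = 205.2713°

wrap1=205.27_deg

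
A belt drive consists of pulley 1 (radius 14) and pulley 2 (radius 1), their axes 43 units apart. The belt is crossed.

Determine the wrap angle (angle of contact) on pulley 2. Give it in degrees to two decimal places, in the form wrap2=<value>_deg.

wrap2=220.83_deg

crossed belt: β = asin((r1+r2)/C) = asin(15/43) = 20.4162°
wrap1 = wrap2 = π + 2β = 220.8324°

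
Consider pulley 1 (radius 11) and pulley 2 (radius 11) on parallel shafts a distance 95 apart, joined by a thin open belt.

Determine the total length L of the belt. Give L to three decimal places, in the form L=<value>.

L=259.115

open belt: β = asin((r2−r1)/C) = asin(0/95) = 0.0000°
wrap1 = π − 2β = 180.0000°
wrap2 = π + 2β = 180.0000°
tangent length = C·cosβ = 95.0000
L = r1·wrap1 + r2·wrap2 + 2·C·cosβ = 11·3.1416 + 11·3.1416 + 2·95.0000 = 259.1150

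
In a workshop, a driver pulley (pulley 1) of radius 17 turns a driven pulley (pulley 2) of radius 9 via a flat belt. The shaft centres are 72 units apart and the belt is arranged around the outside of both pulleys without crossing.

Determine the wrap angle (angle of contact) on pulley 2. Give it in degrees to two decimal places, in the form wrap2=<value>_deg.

wrap2=167.24_deg

open belt: β = asin((r2−r1)/C) = asin(-8/72) = -6.3794°
wrap1 = π − 2β = 192.7587°
wrap2 = π + 2β = 167.2413°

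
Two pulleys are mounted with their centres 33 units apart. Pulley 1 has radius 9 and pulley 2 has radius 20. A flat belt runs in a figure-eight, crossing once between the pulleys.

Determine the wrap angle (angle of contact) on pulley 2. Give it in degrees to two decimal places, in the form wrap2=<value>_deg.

crossed belt: β = asin((r1+r2)/C) = asin(29/33) = 61.4965°
wrap1 = wrap2 = π + 2β = 302.9930°

wrap2=302.99_deg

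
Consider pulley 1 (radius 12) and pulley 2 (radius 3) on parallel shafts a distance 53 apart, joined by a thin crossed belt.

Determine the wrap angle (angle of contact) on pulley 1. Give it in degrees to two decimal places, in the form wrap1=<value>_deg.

crossed belt: β = asin((r1+r2)/C) = asin(15/53) = 16.4405°
wrap1 = wrap2 = π + 2β = 212.8809°

wrap1=212.88_deg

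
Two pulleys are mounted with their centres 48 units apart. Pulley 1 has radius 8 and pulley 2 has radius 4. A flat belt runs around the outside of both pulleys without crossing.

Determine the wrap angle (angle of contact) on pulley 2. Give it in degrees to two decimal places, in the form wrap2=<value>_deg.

open belt: β = asin((r2−r1)/C) = asin(-4/48) = -4.7802°
wrap1 = π − 2β = 189.5604°
wrap2 = π + 2β = 170.4396°

wrap2=170.44_deg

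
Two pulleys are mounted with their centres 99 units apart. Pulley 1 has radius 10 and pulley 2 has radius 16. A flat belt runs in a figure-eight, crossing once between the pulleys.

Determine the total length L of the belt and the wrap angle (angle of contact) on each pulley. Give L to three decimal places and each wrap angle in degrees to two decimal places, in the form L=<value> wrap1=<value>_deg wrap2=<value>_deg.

crossed belt: β = asin((r1+r2)/C) = asin(26/99) = 15.2260°
wrap1 = wrap2 = π + 2β = 210.4519°
tangent length = C·cosβ = 95.5249
L = (r1+r2)·wrap + 2·C·cosβ = 26·3.6731 + 2·95.5249 = 286.5498

L=286.550 wrap1=210.45_deg wrap2=210.45_deg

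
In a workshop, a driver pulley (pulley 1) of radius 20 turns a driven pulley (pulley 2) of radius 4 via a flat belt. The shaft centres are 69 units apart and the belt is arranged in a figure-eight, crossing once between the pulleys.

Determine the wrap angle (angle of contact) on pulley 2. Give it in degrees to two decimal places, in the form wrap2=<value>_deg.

wrap2=220.71_deg

crossed belt: β = asin((r1+r2)/C) = asin(24/69) = 20.3544°
wrap1 = wrap2 = π + 2β = 220.7088°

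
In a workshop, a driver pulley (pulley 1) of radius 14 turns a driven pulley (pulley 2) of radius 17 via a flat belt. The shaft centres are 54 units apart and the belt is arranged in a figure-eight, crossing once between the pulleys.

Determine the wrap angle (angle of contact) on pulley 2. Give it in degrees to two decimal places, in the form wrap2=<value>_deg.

wrap2=250.07_deg

crossed belt: β = asin((r1+r2)/C) = asin(31/54) = 35.0348°
wrap1 = wrap2 = π + 2β = 250.0696°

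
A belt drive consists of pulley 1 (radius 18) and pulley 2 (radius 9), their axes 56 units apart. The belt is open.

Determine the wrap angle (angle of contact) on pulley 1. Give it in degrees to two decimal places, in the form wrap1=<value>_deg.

open belt: β = asin((r2−r1)/C) = asin(-9/56) = -9.2484°
wrap1 = π − 2β = 198.4967°
wrap2 = π + 2β = 161.5033°

wrap1=198.50_deg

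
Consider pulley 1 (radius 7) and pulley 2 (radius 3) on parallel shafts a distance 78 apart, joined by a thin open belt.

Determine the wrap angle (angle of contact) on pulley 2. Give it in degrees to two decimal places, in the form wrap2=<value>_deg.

wrap2=174.12_deg

open belt: β = asin((r2−r1)/C) = asin(-4/78) = -2.9395°
wrap1 = π − 2β = 185.8791°
wrap2 = π + 2β = 174.1209°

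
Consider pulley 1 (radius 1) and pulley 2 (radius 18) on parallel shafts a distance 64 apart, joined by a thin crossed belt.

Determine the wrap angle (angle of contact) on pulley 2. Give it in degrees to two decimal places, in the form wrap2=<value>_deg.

crossed belt: β = asin((r1+r2)/C) = asin(19/64) = 17.2700°
wrap1 = wrap2 = π + 2β = 214.5400°

wrap2=214.54_deg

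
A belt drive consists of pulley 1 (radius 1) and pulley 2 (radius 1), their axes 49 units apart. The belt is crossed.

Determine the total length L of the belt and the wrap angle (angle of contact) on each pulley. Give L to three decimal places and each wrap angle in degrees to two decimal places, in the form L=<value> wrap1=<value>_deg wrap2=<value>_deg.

crossed belt: β = asin((r1+r2)/C) = asin(2/49) = 2.3393°
wrap1 = wrap2 = π + 2β = 184.6785°
tangent length = C·cosβ = 48.9592
L = (r1+r2)·wrap + 2·C·cosβ = 2·3.2232 + 2·48.9592 = 104.3648

L=104.365 wrap1=184.68_deg wrap2=184.68_deg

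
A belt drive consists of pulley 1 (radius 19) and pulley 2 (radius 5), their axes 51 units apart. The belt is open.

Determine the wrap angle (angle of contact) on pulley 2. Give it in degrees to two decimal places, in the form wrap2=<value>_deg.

wrap2=148.13_deg

open belt: β = asin((r2−r1)/C) = asin(-14/51) = -15.9328°
wrap1 = π − 2β = 211.8656°
wrap2 = π + 2β = 148.1344°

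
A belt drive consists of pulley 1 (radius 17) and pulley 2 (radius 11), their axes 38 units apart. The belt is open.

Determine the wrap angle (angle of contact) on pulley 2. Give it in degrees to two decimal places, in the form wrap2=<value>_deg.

wrap2=161.83_deg

open belt: β = asin((r2−r1)/C) = asin(-6/38) = -9.0847°
wrap1 = π − 2β = 198.1694°
wrap2 = π + 2β = 161.8306°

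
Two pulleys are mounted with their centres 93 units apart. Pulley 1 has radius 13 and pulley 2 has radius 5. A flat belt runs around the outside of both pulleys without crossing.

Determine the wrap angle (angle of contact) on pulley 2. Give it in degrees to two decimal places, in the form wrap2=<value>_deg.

wrap2=170.13_deg

open belt: β = asin((r2−r1)/C) = asin(-8/93) = -4.9348°
wrap1 = π − 2β = 189.8695°
wrap2 = π + 2β = 170.1305°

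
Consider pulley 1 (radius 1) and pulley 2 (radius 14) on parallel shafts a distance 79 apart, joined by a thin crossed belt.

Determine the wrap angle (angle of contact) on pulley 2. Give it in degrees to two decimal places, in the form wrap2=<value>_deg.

wrap2=201.89_deg

crossed belt: β = asin((r1+r2)/C) = asin(15/79) = 10.9454°
wrap1 = wrap2 = π + 2β = 201.8908°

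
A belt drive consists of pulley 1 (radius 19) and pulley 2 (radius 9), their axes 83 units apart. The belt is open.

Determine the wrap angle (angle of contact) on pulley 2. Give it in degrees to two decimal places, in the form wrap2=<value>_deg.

wrap2=166.16_deg

open belt: β = asin((r2−r1)/C) = asin(-10/83) = -6.9199°
wrap1 = π − 2β = 193.8398°
wrap2 = π + 2β = 166.1602°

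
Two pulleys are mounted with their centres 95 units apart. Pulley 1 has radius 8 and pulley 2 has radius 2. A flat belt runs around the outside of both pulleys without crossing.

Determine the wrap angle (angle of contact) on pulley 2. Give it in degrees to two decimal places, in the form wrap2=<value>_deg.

wrap2=172.76_deg

open belt: β = asin((r2−r1)/C) = asin(-6/95) = -3.6211°
wrap1 = π − 2β = 187.2422°
wrap2 = π + 2β = 172.7578°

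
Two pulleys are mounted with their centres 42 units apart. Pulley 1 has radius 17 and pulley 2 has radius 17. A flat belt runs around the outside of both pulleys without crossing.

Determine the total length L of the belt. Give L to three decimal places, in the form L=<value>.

L=190.814

open belt: β = asin((r2−r1)/C) = asin(0/42) = 0.0000°
wrap1 = π − 2β = 180.0000°
wrap2 = π + 2β = 180.0000°
tangent length = C·cosβ = 42.0000
L = r1·wrap1 + r2·wrap2 + 2·C·cosβ = 17·3.1416 + 17·3.1416 + 2·42.0000 = 190.8142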